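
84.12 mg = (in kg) 8.412e-05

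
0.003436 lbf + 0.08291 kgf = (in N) 0.8284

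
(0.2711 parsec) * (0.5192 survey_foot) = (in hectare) 1.324e+11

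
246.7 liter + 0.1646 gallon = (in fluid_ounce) 8363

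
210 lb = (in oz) 3360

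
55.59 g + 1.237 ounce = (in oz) 3.198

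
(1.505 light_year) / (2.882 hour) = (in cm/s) 1.372e+14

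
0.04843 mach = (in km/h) 59.37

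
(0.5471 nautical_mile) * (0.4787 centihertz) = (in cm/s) 485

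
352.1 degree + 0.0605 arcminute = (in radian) 6.145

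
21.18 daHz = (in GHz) 2.118e-07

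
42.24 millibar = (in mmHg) 31.68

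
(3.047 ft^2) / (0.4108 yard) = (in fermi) 7.536e+14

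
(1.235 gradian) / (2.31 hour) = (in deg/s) 0.0001337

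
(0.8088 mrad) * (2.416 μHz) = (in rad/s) 1.954e-09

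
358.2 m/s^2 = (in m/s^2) 358.2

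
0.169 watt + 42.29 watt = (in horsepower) 0.05694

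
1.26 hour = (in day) 0.0525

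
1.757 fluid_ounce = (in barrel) 0.0003268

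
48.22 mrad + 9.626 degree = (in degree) 12.39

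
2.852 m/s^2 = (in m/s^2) 2.852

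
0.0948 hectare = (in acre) 0.2343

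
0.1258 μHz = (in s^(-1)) 1.258e-07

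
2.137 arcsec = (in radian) 1.036e-05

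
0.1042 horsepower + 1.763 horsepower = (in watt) 1392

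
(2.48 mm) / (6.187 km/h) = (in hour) 4.008e-07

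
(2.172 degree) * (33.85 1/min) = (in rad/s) 0.02139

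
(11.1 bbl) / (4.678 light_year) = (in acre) 9.853e-21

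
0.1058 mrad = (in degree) 0.006062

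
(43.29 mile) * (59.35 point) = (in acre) 0.3604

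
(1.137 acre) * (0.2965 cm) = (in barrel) 85.81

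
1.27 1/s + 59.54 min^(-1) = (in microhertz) 2.262e+06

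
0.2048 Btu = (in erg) 2.161e+09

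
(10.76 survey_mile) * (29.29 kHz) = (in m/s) 5.072e+08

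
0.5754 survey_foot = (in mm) 175.4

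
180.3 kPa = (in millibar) 1803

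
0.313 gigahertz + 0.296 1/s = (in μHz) 3.13e+14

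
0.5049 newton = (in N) 0.5049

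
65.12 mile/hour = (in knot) 56.59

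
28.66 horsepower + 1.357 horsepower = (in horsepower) 30.02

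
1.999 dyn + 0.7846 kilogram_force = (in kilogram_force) 0.7846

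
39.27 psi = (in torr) 2031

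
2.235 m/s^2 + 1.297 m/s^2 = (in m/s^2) 3.532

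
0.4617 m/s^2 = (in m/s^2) 0.4617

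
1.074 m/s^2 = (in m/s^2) 1.074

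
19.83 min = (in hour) 0.3305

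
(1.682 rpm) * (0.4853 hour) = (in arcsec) 6.347e+07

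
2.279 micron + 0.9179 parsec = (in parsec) 0.9179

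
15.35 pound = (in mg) 6.963e+06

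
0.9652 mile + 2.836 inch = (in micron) 1.553e+09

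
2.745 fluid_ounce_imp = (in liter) 0.07799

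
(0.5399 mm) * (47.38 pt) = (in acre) 2.23e-09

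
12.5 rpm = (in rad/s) 1.309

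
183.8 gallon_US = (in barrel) 4.376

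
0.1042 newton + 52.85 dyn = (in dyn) 1.047e+04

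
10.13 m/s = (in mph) 22.66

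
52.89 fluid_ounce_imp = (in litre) 1.503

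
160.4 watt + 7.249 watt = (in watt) 167.6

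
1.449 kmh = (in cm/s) 40.25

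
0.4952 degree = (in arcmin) 29.71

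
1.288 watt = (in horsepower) 0.001727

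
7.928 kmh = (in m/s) 2.202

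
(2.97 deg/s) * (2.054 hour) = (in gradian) 2.44e+04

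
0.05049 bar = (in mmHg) 37.87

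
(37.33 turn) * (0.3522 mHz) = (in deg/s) 4.733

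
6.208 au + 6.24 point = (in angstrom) 9.287e+21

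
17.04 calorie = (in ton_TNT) 1.704e-08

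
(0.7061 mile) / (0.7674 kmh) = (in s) 5331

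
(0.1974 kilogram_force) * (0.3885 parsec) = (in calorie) 5.546e+15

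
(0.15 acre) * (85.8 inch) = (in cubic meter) 1323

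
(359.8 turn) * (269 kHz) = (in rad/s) 6.081e+08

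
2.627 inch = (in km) 6.673e-05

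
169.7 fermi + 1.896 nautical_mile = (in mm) 3.511e+06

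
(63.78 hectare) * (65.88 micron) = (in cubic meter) 42.02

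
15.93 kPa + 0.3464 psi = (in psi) 2.657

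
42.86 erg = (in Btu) 4.062e-09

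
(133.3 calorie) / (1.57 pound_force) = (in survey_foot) 262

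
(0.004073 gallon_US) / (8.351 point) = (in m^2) 0.005233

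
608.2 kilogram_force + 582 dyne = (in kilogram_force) 608.2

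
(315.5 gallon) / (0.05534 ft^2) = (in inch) 9146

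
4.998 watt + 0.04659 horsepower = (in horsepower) 0.05329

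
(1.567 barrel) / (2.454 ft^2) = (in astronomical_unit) 7.305e-12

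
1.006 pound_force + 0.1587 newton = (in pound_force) 1.042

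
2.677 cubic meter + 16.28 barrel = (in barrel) 33.12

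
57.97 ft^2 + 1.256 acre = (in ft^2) 5.477e+04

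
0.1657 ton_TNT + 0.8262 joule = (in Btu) 6.571e+05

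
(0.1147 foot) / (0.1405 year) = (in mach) 2.317e-11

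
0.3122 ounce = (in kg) 0.008851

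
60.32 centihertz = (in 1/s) 0.6032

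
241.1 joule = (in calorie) 57.62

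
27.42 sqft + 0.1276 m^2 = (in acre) 0.000661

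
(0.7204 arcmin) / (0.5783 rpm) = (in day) 4.005e-08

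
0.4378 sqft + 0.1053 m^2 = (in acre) 3.607e-05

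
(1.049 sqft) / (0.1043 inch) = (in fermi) 3.679e+16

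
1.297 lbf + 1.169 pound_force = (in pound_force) 2.466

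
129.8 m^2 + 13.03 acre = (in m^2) 5.286e+04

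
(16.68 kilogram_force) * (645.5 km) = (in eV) 6.59e+26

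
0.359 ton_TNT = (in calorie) 3.59e+08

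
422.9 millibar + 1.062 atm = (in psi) 21.74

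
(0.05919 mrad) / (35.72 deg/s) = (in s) 9.494e-05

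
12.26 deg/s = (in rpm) 2.043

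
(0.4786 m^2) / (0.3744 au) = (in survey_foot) 2.803e-11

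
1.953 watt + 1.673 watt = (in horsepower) 0.004863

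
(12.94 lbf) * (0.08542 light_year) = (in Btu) 4.409e+13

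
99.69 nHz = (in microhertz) 0.09969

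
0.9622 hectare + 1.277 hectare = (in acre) 5.533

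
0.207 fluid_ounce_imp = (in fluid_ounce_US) 0.1989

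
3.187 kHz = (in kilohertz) 3.187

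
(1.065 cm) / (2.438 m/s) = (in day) 5.056e-08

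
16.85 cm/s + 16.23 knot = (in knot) 16.56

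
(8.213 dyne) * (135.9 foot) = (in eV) 2.123e+16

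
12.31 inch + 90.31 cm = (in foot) 3.989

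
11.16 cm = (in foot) 0.3661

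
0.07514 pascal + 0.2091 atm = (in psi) 3.073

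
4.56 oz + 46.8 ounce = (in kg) 1.456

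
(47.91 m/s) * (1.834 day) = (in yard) 8.302e+06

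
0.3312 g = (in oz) 0.01168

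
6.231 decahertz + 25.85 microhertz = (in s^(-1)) 62.31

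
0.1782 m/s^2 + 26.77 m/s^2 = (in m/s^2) 26.95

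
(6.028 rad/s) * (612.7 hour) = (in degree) 7.618e+08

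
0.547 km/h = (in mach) 0.0004462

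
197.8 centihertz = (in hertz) 1.978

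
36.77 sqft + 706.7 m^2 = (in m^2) 710.1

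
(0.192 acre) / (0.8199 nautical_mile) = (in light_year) 5.409e-17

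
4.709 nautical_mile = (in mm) 8.721e+06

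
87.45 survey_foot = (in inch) 1049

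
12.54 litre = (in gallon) 3.313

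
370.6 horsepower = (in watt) 2.764e+05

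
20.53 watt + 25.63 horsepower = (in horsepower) 25.66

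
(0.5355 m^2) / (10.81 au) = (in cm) 3.311e-11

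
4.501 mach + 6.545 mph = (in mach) 4.51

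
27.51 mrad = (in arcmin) 94.57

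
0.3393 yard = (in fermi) 3.103e+14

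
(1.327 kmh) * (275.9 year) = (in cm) 3.207e+11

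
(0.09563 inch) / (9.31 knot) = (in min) 8.453e-06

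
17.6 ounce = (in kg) 0.499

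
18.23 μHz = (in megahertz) 1.823e-11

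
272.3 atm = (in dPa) 2.759e+08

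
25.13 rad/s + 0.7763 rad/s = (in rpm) 247.4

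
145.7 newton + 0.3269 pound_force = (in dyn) 1.472e+07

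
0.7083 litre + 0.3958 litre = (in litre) 1.104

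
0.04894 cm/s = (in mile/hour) 0.001095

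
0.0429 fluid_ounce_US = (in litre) 0.001269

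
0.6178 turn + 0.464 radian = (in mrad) 4346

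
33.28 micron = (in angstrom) 3.328e+05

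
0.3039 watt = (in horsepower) 0.0004075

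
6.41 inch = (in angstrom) 1.628e+09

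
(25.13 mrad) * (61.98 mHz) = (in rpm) 0.01487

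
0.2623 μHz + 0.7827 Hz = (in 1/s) 0.7827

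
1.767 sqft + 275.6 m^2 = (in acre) 0.06814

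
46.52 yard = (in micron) 4.254e+07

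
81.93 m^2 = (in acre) 0.02025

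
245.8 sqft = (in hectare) 0.002284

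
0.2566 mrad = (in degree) 0.0147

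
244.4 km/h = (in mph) 151.9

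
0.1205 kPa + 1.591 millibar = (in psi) 0.04055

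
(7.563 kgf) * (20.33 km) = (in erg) 1.508e+13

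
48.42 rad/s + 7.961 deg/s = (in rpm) 463.7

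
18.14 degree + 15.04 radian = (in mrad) 1.536e+04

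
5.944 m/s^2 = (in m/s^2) 5.944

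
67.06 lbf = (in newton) 298.3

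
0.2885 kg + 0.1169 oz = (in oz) 10.29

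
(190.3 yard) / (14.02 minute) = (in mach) 0.0006075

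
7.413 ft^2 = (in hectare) 6.887e-05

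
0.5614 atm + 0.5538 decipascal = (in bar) 0.5688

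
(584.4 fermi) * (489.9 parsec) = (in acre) 2183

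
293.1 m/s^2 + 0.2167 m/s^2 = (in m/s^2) 293.3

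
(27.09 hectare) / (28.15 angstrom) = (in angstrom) 9.623e+23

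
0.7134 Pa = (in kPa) 0.0007134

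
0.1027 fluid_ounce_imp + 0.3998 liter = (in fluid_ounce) 13.62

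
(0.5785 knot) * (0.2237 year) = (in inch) 8.266e+07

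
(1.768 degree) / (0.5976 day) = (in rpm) 5.707e-06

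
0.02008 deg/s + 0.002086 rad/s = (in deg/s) 0.1396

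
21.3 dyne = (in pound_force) 4.788e-05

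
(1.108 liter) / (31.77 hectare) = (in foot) 1.144e-08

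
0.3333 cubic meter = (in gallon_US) 88.05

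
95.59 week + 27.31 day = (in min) 1.003e+06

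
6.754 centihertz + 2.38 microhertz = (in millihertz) 67.54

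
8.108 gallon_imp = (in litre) 36.86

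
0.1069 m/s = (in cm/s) 10.69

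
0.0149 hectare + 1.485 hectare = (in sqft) 1.614e+05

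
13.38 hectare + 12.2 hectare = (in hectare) 25.58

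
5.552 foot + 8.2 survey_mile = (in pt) 3.741e+07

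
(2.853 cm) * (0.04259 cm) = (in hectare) 1.215e-09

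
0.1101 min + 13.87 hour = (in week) 0.08257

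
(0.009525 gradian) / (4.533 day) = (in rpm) 3.648e-09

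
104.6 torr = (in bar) 0.1395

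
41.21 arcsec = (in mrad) 0.1998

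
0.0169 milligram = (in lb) 3.726e-08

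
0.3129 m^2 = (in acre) 7.732e-05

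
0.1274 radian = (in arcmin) 438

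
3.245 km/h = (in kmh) 3.245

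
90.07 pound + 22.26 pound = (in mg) 5.095e+07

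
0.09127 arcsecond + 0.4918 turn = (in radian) 3.09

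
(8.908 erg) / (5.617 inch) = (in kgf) 6.367e-07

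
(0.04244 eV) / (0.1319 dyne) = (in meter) 5.155e-15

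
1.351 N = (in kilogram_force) 0.1378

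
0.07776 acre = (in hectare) 0.03147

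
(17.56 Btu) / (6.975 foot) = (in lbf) 1959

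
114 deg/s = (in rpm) 19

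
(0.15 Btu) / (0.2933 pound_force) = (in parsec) 3.931e-15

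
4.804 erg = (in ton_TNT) 1.148e-16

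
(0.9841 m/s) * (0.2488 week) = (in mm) 1.481e+08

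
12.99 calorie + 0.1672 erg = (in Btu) 0.05151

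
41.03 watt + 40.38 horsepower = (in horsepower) 40.44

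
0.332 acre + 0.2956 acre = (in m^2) 2540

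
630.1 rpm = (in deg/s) 3781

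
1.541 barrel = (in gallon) 64.72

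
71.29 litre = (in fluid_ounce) 2411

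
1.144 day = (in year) 0.003134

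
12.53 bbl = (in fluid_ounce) 6.736e+04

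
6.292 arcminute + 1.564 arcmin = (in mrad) 2.285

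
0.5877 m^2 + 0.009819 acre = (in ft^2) 434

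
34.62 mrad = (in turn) 0.00551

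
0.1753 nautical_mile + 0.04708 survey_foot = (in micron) 3.247e+08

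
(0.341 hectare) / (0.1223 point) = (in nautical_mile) 4.268e+04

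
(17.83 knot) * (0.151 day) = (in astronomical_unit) 7.999e-07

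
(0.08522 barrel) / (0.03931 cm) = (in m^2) 34.47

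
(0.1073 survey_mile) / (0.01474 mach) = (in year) 1.091e-06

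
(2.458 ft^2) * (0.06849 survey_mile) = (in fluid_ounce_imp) 8.859e+05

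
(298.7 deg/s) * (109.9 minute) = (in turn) 5471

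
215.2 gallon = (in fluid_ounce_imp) 2.867e+04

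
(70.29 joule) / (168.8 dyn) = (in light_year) 4.401e-12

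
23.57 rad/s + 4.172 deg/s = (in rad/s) 23.64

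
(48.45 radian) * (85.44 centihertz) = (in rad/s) 41.4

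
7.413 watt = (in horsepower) 0.009941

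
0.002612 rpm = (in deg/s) 0.01567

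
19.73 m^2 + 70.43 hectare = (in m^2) 7.043e+05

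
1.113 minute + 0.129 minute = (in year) 2.363e-06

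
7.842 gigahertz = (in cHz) 7.842e+11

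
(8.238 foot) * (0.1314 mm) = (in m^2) 0.0003299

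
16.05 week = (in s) 9.707e+06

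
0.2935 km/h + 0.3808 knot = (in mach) 0.0008148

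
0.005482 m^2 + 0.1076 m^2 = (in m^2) 0.1131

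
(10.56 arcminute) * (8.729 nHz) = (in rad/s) 2.681e-11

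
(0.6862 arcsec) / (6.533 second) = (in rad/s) 5.092e-07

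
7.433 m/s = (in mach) 0.02183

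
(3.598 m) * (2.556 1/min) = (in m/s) 0.1533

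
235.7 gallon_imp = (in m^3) 1.072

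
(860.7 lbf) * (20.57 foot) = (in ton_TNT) 5.737e-06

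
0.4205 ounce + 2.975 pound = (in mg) 1.361e+06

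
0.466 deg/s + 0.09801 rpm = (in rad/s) 0.0184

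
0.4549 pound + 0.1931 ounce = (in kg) 0.2118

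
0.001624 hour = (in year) 1.854e-07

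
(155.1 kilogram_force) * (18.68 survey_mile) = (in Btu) 4.334e+04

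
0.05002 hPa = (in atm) 4.937e-05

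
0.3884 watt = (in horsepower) 0.0005209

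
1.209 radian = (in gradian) 76.97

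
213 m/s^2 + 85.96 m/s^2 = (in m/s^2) 299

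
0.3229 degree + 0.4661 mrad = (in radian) 0.006102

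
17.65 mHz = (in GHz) 1.765e-11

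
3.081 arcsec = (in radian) 1.494e-05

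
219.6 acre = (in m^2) 8.887e+05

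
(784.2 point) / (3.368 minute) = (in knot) 0.002661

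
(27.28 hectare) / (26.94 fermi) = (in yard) 1.107e+19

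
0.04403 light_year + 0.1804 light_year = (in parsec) 0.06881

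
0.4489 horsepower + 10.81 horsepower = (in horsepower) 11.26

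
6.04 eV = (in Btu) 9.172e-22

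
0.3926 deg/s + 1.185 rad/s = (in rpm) 11.38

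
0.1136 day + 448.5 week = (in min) 4.521e+06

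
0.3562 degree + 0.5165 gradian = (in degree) 0.821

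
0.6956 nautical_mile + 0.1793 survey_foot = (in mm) 1.288e+06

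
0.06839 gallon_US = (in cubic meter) 0.0002589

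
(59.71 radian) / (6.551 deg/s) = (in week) 0.0008635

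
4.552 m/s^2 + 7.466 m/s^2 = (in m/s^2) 12.02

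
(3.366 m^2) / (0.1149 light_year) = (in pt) 8.777e-12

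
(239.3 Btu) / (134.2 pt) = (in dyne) 5.333e+11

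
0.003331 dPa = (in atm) 3.287e-09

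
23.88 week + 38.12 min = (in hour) 4012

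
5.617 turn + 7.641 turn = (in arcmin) 2.864e+05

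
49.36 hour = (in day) 2.057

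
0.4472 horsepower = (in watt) 333.5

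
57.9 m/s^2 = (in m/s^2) 57.9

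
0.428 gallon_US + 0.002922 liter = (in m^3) 0.001623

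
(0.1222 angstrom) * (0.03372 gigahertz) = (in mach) 1.21e-06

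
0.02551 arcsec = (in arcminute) 0.0004252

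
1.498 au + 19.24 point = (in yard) 2.451e+11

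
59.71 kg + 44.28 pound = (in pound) 175.9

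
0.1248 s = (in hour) 3.467e-05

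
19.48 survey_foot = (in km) 0.005938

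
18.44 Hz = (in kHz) 0.01844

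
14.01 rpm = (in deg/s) 84.06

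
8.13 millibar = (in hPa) 8.13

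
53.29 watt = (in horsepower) 0.07146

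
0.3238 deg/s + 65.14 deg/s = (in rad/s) 1.143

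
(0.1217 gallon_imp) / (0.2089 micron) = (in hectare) 0.2648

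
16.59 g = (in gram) 16.59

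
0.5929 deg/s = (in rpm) 0.09882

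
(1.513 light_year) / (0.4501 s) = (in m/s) 3.18e+16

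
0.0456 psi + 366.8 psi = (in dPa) 2.529e+07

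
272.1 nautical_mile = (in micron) 5.039e+11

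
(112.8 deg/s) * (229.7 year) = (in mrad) 1.426e+13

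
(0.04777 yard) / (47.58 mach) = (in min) 4.494e-08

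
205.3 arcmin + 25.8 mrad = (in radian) 0.08552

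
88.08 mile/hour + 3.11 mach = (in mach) 3.226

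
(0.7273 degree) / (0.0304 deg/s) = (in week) 3.956e-05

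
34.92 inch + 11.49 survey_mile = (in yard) 2.022e+04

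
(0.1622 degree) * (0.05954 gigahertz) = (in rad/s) 1.686e+05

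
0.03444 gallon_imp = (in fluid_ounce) 5.294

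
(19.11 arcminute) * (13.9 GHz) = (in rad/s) 7.727e+07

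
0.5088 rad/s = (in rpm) 4.859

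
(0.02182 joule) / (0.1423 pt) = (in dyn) 4.347e+07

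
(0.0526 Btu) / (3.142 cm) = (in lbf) 397.1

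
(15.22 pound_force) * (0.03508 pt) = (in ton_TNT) 2.002e-13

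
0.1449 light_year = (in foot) 4.498e+15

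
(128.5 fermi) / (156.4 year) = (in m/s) 2.605e-23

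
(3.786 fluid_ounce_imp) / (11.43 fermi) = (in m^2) 9.411e+09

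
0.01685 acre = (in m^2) 68.19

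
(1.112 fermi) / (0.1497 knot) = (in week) 2.387e-20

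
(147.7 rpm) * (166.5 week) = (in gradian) 9.916e+10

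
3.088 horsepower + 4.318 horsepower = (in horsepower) 7.406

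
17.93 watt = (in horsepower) 0.02404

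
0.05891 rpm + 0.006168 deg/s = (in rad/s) 0.006277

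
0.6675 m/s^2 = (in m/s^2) 0.6675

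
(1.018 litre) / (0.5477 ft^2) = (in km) 2.001e-05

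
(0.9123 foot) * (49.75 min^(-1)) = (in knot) 0.4482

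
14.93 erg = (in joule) 1.493e-06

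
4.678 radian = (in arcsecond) 9.649e+05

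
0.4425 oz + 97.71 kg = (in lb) 215.4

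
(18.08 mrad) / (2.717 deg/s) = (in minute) 0.006354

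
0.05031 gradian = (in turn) 0.0001258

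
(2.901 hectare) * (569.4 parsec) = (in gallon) 1.346e+26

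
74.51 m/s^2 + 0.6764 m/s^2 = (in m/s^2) 75.19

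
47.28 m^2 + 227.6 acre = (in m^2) 9.211e+05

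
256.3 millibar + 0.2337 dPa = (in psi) 3.717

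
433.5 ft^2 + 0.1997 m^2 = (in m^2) 40.47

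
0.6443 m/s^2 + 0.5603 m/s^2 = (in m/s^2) 1.205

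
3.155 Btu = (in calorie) 795.6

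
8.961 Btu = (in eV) 5.901e+22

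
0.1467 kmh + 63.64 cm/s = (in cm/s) 67.71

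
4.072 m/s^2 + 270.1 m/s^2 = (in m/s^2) 274.2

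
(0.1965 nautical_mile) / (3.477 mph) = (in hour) 0.06504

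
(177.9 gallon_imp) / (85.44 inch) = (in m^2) 0.3727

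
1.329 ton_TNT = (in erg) 5.561e+16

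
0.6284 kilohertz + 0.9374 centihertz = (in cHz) 6.284e+04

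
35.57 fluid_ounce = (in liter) 1.052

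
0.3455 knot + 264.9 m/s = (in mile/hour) 593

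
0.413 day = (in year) 0.001132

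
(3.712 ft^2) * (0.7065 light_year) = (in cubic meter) 2.305e+15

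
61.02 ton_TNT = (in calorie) 6.102e+10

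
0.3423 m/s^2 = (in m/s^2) 0.3423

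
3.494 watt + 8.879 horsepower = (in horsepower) 8.884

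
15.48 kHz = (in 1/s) 1.548e+04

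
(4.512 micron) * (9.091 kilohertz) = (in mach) 0.0001205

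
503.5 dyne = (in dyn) 503.5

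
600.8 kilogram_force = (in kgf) 600.8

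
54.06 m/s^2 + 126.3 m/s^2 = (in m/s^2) 180.4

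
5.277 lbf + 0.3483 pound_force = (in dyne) 2.502e+06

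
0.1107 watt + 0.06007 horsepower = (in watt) 44.9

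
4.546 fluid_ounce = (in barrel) 0.0008456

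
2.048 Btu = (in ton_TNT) 5.164e-07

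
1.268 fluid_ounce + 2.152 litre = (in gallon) 0.5784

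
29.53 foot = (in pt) 2.551e+04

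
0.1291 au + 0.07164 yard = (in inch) 7.604e+11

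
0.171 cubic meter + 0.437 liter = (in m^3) 0.1714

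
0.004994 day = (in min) 7.191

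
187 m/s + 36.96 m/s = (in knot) 435.3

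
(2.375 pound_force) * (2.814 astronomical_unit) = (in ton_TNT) 1063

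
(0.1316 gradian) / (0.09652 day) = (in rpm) 2.367e-06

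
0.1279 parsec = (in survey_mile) 2.452e+12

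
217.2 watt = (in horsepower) 0.2913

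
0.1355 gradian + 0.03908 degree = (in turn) 0.0004473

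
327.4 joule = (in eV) 2.043e+21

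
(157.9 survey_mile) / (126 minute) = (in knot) 65.34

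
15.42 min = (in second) 925.2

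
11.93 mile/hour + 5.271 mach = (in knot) 3499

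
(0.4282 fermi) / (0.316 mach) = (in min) 6.633e-20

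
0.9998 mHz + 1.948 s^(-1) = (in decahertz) 0.1949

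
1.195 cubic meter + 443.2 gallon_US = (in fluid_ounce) 9.714e+04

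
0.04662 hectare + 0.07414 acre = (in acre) 0.1893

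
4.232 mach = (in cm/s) 1.441e+05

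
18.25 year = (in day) 6661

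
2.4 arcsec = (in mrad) 0.01164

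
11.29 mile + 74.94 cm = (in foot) 5.961e+04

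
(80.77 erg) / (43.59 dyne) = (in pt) 52.52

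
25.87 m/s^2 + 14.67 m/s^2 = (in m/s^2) 40.54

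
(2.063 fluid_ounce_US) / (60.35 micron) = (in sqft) 10.88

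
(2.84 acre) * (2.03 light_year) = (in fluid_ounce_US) 7.464e+24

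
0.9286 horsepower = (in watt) 692.5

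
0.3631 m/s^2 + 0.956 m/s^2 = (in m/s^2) 1.319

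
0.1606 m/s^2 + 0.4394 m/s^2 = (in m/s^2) 0.6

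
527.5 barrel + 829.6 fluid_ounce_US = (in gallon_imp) 1.845e+04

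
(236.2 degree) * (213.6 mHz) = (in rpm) 8.409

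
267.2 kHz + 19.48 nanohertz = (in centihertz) 2.672e+07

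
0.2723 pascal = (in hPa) 0.002723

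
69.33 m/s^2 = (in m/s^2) 69.33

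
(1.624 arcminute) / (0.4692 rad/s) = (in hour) 2.797e-07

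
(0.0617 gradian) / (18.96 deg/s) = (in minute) 4.881e-05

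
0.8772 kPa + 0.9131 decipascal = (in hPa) 8.773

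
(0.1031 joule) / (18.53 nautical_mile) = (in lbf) 6.754e-07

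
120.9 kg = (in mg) 1.209e+08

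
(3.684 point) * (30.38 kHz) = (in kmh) 142.1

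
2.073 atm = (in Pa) 2.1e+05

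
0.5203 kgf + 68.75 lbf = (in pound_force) 69.9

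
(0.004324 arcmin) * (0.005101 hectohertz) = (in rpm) 6.127e-06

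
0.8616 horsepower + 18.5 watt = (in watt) 661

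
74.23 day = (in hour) 1782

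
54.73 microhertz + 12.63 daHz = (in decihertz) 1263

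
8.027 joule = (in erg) 8.027e+07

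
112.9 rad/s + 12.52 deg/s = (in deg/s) 6481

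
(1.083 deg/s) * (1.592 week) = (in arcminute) 6.257e+07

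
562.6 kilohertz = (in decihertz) 5.626e+06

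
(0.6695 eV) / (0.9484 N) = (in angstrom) 1.131e-09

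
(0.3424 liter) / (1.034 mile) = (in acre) 5.084e-11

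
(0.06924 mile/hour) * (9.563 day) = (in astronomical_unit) 1.71e-07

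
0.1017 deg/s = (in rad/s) 0.001775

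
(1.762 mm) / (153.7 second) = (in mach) 3.367e-08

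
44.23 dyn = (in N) 0.0004423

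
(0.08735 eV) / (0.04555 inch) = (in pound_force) 2.719e-18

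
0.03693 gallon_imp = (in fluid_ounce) 5.677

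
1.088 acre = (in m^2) 4403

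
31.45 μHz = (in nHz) 3.145e+04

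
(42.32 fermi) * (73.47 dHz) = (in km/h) 1.119e-12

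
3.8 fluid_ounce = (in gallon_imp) 0.02472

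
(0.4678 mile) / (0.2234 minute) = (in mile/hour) 125.6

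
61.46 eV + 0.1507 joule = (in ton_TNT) 3.602e-11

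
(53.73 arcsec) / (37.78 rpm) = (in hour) 1.829e-08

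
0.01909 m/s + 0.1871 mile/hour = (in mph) 0.2298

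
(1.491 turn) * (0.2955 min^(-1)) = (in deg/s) 2.644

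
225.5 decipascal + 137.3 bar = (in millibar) 1.373e+05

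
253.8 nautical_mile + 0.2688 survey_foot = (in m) 4.7e+05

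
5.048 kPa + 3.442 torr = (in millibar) 55.07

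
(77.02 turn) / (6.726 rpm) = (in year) 2.179e-05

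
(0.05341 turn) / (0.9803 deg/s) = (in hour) 0.005448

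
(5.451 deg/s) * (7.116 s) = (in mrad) 677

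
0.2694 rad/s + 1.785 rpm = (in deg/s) 26.15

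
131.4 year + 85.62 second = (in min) 6.906e+07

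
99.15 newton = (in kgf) 10.11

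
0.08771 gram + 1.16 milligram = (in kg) 8.887e-05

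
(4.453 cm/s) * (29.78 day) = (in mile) 71.19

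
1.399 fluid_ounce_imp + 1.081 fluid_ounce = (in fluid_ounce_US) 2.425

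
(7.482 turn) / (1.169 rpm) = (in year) 1.218e-05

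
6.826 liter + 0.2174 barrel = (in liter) 41.39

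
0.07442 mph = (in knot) 0.06467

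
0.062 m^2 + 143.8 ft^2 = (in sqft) 144.5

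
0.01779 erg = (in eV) 1.11e+10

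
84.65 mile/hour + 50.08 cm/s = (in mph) 85.77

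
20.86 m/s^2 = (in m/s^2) 20.86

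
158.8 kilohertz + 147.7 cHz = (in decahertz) 1.588e+04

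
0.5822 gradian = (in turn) 0.001456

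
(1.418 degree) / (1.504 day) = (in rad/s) 1.905e-07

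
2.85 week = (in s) 1.724e+06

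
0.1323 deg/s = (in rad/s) 0.002309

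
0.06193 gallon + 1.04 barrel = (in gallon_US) 43.74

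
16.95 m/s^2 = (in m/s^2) 16.95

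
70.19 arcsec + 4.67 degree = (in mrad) 81.85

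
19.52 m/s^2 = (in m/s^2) 19.52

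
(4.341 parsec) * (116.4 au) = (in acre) 5.764e+26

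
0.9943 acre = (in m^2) 4024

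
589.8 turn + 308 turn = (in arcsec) 1.164e+09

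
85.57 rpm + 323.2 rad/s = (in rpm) 3172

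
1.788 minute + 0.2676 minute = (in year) 3.911e-06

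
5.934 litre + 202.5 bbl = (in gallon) 8507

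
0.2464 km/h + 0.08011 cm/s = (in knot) 0.1346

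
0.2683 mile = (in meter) 431.8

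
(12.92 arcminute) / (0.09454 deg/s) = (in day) 2.636e-05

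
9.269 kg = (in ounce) 327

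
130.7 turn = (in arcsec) 1.694e+08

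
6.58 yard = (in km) 0.006017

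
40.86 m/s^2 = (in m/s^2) 40.86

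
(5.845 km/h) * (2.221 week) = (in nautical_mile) 1178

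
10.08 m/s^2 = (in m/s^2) 10.08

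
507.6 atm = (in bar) 514.3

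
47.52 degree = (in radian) 0.8294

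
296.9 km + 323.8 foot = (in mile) 184.5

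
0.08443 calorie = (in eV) 2.205e+18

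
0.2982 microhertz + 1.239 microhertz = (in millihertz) 0.001537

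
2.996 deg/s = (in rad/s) 0.05229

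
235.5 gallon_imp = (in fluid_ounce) 3.62e+04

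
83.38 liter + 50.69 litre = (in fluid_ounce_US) 4533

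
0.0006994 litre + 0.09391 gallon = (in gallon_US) 0.09409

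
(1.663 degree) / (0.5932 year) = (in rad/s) 1.552e-09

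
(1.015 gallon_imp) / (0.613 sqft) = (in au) 5.416e-13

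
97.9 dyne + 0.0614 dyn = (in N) 0.0009796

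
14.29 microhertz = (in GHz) 1.429e-14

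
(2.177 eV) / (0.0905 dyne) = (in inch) 1.517e-11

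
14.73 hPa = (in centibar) 1.473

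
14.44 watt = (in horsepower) 0.01936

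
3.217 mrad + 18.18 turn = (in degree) 6545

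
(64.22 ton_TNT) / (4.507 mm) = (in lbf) 1.34e+13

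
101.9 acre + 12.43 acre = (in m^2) 4.627e+05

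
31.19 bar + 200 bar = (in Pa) 2.312e+07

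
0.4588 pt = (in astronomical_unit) 1.082e-15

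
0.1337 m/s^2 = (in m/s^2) 0.1337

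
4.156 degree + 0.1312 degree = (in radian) 0.07483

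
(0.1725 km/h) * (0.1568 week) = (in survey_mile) 2.824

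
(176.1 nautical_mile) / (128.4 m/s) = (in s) 2540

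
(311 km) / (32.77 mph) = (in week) 0.0351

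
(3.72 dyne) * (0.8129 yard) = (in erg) 276.5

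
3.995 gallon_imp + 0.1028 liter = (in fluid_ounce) 617.6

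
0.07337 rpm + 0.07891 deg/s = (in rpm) 0.08652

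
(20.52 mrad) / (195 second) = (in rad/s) 0.0001052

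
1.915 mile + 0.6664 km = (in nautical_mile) 2.024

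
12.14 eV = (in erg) 1.945e-11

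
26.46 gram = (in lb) 0.05833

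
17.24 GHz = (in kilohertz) 1.724e+07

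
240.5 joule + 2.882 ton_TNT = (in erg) 1.206e+17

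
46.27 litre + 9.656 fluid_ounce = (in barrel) 0.2928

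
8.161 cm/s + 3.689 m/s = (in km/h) 13.57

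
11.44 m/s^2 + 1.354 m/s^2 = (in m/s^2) 12.79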